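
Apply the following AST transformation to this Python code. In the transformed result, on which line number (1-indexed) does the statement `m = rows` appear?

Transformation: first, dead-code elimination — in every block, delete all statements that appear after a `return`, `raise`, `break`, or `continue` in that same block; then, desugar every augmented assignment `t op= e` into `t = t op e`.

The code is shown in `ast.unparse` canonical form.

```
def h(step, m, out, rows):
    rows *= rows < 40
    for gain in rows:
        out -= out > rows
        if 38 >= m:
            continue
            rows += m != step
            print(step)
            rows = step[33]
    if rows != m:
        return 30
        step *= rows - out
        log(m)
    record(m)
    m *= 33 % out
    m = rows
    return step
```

Transformed code:
def h(step, m, out, rows):
    rows = rows * (rows < 40)
    for gain in rows:
        out = out - (out > rows)
        if 38 >= m:
            continue
    if rows != m:
        return 30
    record(m)
    m = m * (33 % out)
    m = rows
    return step

11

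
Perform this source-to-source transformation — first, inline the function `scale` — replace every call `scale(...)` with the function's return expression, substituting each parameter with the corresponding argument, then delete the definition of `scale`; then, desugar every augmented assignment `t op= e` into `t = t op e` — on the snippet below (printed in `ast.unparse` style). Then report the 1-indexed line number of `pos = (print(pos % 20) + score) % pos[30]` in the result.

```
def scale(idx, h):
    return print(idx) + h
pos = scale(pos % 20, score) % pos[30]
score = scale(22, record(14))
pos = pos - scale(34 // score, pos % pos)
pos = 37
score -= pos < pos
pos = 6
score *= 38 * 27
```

1

Transformed code:
pos = (print(pos % 20) + score) % pos[30]
score = print(22) + record(14)
pos = pos - (print(34 // score) + pos % pos)
pos = 37
score = score - (pos < pos)
pos = 6
score = score * (38 * 27)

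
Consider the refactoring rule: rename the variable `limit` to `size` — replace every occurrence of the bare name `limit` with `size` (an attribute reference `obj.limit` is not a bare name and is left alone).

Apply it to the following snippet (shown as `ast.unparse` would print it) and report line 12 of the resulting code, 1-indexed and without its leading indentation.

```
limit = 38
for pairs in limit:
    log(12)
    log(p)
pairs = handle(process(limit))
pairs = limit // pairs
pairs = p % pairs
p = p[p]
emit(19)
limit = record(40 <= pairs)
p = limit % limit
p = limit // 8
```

Transformed code:
size = 38
for pairs in size:
    log(12)
    log(p)
pairs = handle(process(size))
pairs = size // pairs
pairs = p % pairs
p = p[p]
emit(19)
size = record(40 <= pairs)
p = size % size
p = size // 8

p = size // 8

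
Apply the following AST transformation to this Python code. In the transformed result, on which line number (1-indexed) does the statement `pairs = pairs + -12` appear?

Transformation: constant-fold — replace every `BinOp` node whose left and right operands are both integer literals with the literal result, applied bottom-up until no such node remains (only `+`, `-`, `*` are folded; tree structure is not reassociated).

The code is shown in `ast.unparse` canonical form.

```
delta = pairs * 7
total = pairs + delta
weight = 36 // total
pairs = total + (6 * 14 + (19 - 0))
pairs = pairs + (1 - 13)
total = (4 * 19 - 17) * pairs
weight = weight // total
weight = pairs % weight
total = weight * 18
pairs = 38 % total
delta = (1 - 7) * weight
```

5

Transformed code:
delta = pairs * 7
total = pairs + delta
weight = 36 // total
pairs = total + 103
pairs = pairs + -12
total = 59 * pairs
weight = weight // total
weight = pairs % weight
total = weight * 18
pairs = 38 % total
delta = -6 * weight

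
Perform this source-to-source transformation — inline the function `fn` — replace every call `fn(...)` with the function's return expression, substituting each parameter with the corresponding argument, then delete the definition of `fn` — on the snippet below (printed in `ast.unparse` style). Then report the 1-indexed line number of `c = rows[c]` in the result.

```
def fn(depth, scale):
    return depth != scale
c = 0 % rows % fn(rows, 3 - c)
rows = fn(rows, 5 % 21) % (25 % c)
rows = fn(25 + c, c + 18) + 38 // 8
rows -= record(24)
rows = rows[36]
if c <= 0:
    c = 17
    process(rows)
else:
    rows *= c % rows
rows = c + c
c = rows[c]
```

12

Transformed code:
c = 0 % rows % (rows != 3 - c)
rows = (rows != 5 % 21) % (25 % c)
rows = (25 + c != c + 18) + 38 // 8
rows -= record(24)
rows = rows[36]
if c <= 0:
    c = 17
    process(rows)
else:
    rows *= c % rows
rows = c + c
c = rows[c]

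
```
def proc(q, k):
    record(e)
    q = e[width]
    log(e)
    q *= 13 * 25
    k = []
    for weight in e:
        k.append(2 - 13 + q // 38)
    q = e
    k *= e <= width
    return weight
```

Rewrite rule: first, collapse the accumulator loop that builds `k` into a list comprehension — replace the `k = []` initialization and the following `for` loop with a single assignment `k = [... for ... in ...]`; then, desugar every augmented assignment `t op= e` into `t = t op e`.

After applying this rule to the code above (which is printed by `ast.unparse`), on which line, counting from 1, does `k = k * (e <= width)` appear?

8

Transformed code:
def proc(q, k):
    record(e)
    q = e[width]
    log(e)
    q = q * (13 * 25)
    k = [2 - 13 + q // 38 for weight in e]
    q = e
    k = k * (e <= width)
    return weight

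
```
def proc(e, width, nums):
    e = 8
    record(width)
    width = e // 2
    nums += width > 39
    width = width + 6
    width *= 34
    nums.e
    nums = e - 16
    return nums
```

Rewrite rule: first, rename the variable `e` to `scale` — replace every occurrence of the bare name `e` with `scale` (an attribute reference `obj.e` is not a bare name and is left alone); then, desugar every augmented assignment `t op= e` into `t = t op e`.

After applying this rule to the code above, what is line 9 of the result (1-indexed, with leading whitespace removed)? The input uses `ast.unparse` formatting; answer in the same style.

nums = scale - 16

Transformed code:
def proc(scale, width, nums):
    scale = 8
    record(width)
    width = scale // 2
    nums = nums + (width > 39)
    width = width + 6
    width = width * 34
    nums.e
    nums = scale - 16
    return nums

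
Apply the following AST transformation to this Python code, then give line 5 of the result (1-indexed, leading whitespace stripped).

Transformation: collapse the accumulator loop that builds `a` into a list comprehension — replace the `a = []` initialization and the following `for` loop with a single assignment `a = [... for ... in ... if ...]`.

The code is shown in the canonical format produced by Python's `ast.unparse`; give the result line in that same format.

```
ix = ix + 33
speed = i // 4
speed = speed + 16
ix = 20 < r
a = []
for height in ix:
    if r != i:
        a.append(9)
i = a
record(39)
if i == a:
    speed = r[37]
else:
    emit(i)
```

a = [9 for height in ix if r != i]

Transformed code:
ix = ix + 33
speed = i // 4
speed = speed + 16
ix = 20 < r
a = [9 for height in ix if r != i]
i = a
record(39)
if i == a:
    speed = r[37]
else:
    emit(i)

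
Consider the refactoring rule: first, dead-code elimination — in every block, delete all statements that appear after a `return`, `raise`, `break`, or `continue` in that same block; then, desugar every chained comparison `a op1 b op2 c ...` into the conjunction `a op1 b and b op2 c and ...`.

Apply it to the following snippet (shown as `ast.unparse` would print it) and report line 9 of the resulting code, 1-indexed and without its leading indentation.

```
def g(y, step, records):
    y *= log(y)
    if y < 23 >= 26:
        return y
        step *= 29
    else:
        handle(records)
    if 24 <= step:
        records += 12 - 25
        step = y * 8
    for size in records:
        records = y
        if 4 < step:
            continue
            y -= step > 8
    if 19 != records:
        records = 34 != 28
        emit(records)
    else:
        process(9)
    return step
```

Transformed code:
def g(y, step, records):
    y *= log(y)
    if y < 23 and 23 >= 26:
        return y
    else:
        handle(records)
    if 24 <= step:
        records += 12 - 25
        step = y * 8
    for size in records:
        records = y
        if 4 < step:
            continue
    if 19 != records:
        records = 34 != 28
        emit(records)
    else:
        process(9)
    return step

step = y * 8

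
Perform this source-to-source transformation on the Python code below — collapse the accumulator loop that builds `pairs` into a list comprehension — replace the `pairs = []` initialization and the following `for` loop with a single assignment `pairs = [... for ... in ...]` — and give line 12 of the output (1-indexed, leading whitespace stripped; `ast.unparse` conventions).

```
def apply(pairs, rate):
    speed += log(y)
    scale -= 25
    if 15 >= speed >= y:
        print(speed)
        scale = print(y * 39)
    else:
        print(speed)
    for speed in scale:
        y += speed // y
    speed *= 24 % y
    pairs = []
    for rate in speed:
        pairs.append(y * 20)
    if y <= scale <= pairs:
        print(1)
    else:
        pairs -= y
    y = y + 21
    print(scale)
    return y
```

Transformed code:
def apply(pairs, rate):
    speed += log(y)
    scale -= 25
    if 15 >= speed >= y:
        print(speed)
        scale = print(y * 39)
    else:
        print(speed)
    for speed in scale:
        y += speed // y
    speed *= 24 % y
    pairs = [y * 20 for rate in speed]
    if y <= scale <= pairs:
        print(1)
    else:
        pairs -= y
    y = y + 21
    print(scale)
    return y

pairs = [y * 20 for rate in speed]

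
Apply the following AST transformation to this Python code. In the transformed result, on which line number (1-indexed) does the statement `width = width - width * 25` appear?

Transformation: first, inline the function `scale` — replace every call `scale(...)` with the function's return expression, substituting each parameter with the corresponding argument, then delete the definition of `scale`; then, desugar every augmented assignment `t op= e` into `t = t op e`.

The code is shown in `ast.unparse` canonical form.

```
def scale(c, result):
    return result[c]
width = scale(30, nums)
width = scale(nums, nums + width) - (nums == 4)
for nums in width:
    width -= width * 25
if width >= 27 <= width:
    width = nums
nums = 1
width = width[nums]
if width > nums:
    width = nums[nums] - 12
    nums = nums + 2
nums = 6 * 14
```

4

Transformed code:
width = nums[30]
width = (nums + width)[nums] - (nums == 4)
for nums in width:
    width = width - width * 25
if width >= 27 <= width:
    width = nums
nums = 1
width = width[nums]
if width > nums:
    width = nums[nums] - 12
    nums = nums + 2
nums = 6 * 14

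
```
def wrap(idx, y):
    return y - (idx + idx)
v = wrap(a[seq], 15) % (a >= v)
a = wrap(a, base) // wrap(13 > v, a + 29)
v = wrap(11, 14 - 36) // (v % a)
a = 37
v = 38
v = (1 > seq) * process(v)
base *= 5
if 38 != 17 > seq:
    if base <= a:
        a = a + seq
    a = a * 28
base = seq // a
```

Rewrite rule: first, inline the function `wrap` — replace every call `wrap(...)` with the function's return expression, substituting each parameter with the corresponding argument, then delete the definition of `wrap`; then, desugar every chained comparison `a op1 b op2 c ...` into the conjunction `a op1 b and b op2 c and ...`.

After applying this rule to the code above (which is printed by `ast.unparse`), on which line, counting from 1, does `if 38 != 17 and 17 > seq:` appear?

Transformed code:
v = (15 - (a[seq] + a[seq])) % (a >= v)
a = (base - (a + a)) // (a + 29 - ((13 > v) + (13 > v)))
v = (14 - 36 - (11 + 11)) // (v % a)
a = 37
v = 38
v = (1 > seq) * process(v)
base *= 5
if 38 != 17 and 17 > seq:
    if base <= a:
        a = a + seq
    a = a * 28
base = seq // a

8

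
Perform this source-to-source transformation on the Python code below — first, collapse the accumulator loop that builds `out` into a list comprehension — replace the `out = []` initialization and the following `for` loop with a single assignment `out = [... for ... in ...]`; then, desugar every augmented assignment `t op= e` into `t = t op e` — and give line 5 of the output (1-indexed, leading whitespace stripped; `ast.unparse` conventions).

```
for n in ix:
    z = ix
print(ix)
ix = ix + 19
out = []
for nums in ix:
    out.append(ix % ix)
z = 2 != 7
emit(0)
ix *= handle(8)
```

Transformed code:
for n in ix:
    z = ix
print(ix)
ix = ix + 19
out = [ix % ix for nums in ix]
z = 2 != 7
emit(0)
ix = ix * handle(8)

out = [ix % ix for nums in ix]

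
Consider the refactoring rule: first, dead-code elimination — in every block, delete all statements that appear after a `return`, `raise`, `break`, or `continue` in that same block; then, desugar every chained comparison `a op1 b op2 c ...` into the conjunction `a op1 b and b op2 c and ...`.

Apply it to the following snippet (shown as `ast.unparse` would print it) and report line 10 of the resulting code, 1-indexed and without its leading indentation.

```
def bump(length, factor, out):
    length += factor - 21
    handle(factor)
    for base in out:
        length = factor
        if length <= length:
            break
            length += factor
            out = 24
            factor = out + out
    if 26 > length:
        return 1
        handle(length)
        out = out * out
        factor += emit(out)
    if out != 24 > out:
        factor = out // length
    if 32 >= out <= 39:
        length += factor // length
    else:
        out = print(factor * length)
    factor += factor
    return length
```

if out != 24 and 24 > out:

Transformed code:
def bump(length, factor, out):
    length += factor - 21
    handle(factor)
    for base in out:
        length = factor
        if length <= length:
            break
    if 26 > length:
        return 1
    if out != 24 and 24 > out:
        factor = out // length
    if 32 >= out and out <= 39:
        length += factor // length
    else:
        out = print(factor * length)
    factor += factor
    return length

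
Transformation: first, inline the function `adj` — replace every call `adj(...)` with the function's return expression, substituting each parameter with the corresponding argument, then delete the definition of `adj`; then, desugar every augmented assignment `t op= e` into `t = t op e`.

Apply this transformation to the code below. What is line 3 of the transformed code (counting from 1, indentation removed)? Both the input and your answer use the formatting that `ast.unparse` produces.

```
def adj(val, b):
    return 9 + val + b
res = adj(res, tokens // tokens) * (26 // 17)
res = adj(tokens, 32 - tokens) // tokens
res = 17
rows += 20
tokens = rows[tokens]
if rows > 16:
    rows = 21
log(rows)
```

Transformed code:
res = (9 + res + tokens // tokens) * (26 // 17)
res = (9 + tokens + (32 - tokens)) // tokens
res = 17
rows = rows + 20
tokens = rows[tokens]
if rows > 16:
    rows = 21
log(rows)

res = 17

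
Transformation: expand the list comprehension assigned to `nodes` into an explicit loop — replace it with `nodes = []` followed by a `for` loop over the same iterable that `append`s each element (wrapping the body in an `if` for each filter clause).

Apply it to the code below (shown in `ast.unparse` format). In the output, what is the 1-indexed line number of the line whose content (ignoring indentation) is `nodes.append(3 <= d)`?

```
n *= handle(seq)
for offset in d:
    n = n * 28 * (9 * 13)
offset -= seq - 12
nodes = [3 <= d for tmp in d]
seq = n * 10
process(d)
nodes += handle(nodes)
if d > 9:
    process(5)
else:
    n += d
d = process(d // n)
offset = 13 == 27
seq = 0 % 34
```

Transformed code:
n *= handle(seq)
for offset in d:
    n = n * 28 * (9 * 13)
offset -= seq - 12
nodes = []
for tmp in d:
    nodes.append(3 <= d)
seq = n * 10
process(d)
nodes += handle(nodes)
if d > 9:
    process(5)
else:
    n += d
d = process(d // n)
offset = 13 == 27
seq = 0 % 34

7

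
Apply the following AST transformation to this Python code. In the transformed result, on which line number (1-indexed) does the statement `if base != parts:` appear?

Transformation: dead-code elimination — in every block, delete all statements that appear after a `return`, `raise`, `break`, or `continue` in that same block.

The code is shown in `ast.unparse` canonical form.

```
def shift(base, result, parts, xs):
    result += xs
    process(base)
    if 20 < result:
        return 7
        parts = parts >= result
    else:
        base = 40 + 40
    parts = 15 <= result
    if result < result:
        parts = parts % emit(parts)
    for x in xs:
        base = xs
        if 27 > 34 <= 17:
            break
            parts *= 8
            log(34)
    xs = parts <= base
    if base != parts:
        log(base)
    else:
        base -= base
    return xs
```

16

Transformed code:
def shift(base, result, parts, xs):
    result += xs
    process(base)
    if 20 < result:
        return 7
    else:
        base = 40 + 40
    parts = 15 <= result
    if result < result:
        parts = parts % emit(parts)
    for x in xs:
        base = xs
        if 27 > 34 <= 17:
            break
    xs = parts <= base
    if base != parts:
        log(base)
    else:
        base -= base
    return xs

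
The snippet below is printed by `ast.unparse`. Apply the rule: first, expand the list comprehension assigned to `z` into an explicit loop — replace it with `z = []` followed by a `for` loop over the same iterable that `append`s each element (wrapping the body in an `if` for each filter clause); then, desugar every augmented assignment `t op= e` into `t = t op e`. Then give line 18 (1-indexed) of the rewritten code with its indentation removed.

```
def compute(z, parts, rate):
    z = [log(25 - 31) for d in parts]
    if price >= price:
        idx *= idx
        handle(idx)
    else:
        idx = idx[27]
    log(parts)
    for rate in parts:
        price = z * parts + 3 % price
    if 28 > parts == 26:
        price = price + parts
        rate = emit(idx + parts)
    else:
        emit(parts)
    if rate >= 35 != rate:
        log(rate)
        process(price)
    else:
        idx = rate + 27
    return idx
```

Transformed code:
def compute(z, parts, rate):
    z = []
    for d in parts:
        z.append(log(25 - 31))
    if price >= price:
        idx = idx * idx
        handle(idx)
    else:
        idx = idx[27]
    log(parts)
    for rate in parts:
        price = z * parts + 3 % price
    if 28 > parts == 26:
        price = price + parts
        rate = emit(idx + parts)
    else:
        emit(parts)
    if rate >= 35 != rate:
        log(rate)
        process(price)
    else:
        idx = rate + 27
    return idx

if rate >= 35 != rate:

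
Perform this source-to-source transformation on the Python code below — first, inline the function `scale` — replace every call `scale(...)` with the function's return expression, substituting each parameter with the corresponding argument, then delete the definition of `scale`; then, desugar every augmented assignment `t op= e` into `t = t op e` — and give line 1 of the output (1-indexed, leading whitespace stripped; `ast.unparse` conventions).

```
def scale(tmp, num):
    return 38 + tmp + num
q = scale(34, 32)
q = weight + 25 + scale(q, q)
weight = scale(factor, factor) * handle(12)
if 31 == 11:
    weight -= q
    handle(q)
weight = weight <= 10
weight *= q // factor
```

q = 38 + 34 + 32

Transformed code:
q = 38 + 34 + 32
q = weight + 25 + (38 + q + q)
weight = (38 + factor + factor) * handle(12)
if 31 == 11:
    weight = weight - q
    handle(q)
weight = weight <= 10
weight = weight * (q // factor)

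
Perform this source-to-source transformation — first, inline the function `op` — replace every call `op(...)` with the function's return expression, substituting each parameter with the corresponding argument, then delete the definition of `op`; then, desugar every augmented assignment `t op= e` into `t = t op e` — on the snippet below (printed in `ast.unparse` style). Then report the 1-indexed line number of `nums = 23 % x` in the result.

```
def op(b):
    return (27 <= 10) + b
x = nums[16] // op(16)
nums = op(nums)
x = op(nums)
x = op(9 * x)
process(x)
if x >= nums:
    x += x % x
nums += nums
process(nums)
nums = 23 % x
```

Transformed code:
x = nums[16] // ((27 <= 10) + 16)
nums = (27 <= 10) + nums
x = (27 <= 10) + nums
x = (27 <= 10) + 9 * x
process(x)
if x >= nums:
    x = x + x % x
nums = nums + nums
process(nums)
nums = 23 % x

10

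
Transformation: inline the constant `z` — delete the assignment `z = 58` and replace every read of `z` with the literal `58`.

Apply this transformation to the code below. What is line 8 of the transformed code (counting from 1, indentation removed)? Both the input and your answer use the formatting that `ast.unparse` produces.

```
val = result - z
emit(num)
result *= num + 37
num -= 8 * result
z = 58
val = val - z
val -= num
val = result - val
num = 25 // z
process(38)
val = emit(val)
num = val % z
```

Transformed code:
val = result - 58
emit(num)
result *= num + 37
num -= 8 * result
val = val - 58
val -= num
val = result - val
num = 25 // 58
process(38)
val = emit(val)
num = val % 58

num = 25 // 58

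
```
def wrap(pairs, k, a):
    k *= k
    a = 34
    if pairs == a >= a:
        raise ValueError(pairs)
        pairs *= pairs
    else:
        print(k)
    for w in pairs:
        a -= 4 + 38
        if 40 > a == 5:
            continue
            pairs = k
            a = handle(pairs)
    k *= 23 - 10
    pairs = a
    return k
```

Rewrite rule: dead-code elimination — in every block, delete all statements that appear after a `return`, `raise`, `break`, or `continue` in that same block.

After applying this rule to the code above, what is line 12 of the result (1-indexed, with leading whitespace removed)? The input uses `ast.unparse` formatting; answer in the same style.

Transformed code:
def wrap(pairs, k, a):
    k *= k
    a = 34
    if pairs == a >= a:
        raise ValueError(pairs)
    else:
        print(k)
    for w in pairs:
        a -= 4 + 38
        if 40 > a == 5:
            continue
    k *= 23 - 10
    pairs = a
    return k

k *= 23 - 10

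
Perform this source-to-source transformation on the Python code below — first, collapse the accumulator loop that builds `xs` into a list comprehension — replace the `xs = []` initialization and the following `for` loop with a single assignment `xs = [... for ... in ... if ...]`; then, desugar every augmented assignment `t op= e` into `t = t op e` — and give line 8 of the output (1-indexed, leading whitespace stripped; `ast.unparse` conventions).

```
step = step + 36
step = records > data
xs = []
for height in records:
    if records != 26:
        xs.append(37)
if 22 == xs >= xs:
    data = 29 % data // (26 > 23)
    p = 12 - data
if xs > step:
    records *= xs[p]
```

records = records * xs[p]

Transformed code:
step = step + 36
step = records > data
xs = [37 for height in records if records != 26]
if 22 == xs >= xs:
    data = 29 % data // (26 > 23)
    p = 12 - data
if xs > step:
    records = records * xs[p]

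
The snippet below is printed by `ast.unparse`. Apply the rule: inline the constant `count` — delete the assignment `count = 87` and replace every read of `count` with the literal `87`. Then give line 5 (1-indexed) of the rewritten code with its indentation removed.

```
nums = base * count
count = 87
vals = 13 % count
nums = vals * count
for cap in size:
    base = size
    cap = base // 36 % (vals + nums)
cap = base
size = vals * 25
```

base = size

Transformed code:
nums = base * 87
vals = 13 % 87
nums = vals * 87
for cap in size:
    base = size
    cap = base // 36 % (vals + nums)
cap = base
size = vals * 25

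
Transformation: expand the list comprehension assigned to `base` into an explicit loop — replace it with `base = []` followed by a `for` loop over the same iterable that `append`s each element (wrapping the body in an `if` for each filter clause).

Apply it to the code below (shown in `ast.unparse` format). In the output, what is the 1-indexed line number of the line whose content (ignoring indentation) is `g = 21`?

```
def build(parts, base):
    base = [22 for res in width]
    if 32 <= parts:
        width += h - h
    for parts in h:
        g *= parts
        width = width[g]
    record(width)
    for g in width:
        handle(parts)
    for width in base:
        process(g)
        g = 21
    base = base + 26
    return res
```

Transformed code:
def build(parts, base):
    base = []
    for res in width:
        base.append(22)
    if 32 <= parts:
        width += h - h
    for parts in h:
        g *= parts
        width = width[g]
    record(width)
    for g in width:
        handle(parts)
    for width in base:
        process(g)
        g = 21
    base = base + 26
    return res

15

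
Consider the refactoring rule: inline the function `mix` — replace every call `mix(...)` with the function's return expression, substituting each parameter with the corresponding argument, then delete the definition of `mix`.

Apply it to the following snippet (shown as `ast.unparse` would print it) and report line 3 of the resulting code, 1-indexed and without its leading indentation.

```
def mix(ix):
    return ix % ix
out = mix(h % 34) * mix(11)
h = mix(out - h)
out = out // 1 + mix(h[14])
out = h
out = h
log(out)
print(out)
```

out = out // 1 + h[14] % h[14]

Transformed code:
out = h % 34 % (h % 34) * (11 % 11)
h = (out - h) % (out - h)
out = out // 1 + h[14] % h[14]
out = h
out = h
log(out)
print(out)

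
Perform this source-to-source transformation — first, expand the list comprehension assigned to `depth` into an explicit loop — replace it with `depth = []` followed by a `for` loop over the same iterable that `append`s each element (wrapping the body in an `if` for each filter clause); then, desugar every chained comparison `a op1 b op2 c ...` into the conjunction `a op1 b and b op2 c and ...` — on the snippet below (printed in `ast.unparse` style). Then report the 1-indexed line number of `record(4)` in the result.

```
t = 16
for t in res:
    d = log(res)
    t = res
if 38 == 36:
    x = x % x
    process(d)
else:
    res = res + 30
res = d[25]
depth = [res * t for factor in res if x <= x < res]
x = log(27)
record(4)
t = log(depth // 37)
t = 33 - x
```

Transformed code:
t = 16
for t in res:
    d = log(res)
    t = res
if 38 == 36:
    x = x % x
    process(d)
else:
    res = res + 30
res = d[25]
depth = []
for factor in res:
    if x <= x and x < res:
        depth.append(res * t)
x = log(27)
record(4)
t = log(depth // 37)
t = 33 - x

16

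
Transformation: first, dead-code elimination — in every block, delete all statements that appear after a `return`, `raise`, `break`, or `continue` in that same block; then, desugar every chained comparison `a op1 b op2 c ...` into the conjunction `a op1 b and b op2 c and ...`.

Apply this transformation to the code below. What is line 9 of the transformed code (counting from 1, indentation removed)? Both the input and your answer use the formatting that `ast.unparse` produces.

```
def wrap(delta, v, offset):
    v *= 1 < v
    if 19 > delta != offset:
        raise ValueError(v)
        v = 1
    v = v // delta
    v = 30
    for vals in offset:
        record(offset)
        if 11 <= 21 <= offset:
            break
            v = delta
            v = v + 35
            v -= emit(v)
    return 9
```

if 11 <= 21 and 21 <= offset:

Transformed code:
def wrap(delta, v, offset):
    v *= 1 < v
    if 19 > delta and delta != offset:
        raise ValueError(v)
    v = v // delta
    v = 30
    for vals in offset:
        record(offset)
        if 11 <= 21 and 21 <= offset:
            break
    return 9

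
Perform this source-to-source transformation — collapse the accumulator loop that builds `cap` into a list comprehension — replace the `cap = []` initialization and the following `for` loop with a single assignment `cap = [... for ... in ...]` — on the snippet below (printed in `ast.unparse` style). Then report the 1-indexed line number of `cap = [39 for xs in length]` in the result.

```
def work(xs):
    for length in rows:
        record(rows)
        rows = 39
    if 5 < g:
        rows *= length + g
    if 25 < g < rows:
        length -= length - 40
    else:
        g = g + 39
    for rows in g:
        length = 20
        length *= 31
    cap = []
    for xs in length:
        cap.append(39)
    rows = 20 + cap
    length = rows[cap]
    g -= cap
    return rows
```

14

Transformed code:
def work(xs):
    for length in rows:
        record(rows)
        rows = 39
    if 5 < g:
        rows *= length + g
    if 25 < g < rows:
        length -= length - 40
    else:
        g = g + 39
    for rows in g:
        length = 20
        length *= 31
    cap = [39 for xs in length]
    rows = 20 + cap
    length = rows[cap]
    g -= cap
    return rows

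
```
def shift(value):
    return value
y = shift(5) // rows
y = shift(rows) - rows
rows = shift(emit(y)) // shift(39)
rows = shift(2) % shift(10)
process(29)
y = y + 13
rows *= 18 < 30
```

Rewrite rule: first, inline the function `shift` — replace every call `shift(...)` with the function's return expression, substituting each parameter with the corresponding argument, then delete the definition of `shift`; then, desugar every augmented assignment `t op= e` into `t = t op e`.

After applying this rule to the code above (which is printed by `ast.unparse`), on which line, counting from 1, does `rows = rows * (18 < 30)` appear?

Transformed code:
y = 5 // rows
y = rows - rows
rows = emit(y) // 39
rows = 2 % 10
process(29)
y = y + 13
rows = rows * (18 < 30)

7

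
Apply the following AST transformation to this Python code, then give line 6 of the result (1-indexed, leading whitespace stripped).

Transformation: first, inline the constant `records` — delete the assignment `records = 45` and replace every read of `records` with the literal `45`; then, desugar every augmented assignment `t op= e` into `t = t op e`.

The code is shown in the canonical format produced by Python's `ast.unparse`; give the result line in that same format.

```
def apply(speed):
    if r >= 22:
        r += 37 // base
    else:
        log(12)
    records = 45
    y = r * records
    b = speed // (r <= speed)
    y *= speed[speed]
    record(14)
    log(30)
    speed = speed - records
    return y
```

Transformed code:
def apply(speed):
    if r >= 22:
        r = r + 37 // base
    else:
        log(12)
    y = r * 45
    b = speed // (r <= speed)
    y = y * speed[speed]
    record(14)
    log(30)
    speed = speed - 45
    return y

y = r * 45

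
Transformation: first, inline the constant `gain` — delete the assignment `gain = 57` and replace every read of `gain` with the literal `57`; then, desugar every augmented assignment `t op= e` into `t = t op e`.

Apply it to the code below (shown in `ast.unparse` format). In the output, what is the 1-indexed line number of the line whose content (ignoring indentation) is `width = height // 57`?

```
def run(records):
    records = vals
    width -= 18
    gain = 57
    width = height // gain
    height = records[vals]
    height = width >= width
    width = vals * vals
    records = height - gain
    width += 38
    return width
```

4

Transformed code:
def run(records):
    records = vals
    width = width - 18
    width = height // 57
    height = records[vals]
    height = width >= width
    width = vals * vals
    records = height - 57
    width = width + 38
    return width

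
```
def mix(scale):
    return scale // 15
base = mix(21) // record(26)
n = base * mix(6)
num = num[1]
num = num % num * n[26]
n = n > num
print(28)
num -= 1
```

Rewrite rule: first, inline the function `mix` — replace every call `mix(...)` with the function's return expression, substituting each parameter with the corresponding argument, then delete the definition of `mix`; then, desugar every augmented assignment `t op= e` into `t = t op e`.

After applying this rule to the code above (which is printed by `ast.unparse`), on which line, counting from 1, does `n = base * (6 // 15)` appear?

2

Transformed code:
base = 21 // 15 // record(26)
n = base * (6 // 15)
num = num[1]
num = num % num * n[26]
n = n > num
print(28)
num = num - 1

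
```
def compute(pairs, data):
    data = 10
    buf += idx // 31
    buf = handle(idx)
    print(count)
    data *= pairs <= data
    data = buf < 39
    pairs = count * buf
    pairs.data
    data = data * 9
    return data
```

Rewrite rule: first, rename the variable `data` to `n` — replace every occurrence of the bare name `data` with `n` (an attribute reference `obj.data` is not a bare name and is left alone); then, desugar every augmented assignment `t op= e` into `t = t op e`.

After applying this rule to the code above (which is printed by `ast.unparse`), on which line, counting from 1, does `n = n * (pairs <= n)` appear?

Transformed code:
def compute(pairs, n):
    n = 10
    buf = buf + idx // 31
    buf = handle(idx)
    print(count)
    n = n * (pairs <= n)
    n = buf < 39
    pairs = count * buf
    pairs.data
    n = n * 9
    return n

6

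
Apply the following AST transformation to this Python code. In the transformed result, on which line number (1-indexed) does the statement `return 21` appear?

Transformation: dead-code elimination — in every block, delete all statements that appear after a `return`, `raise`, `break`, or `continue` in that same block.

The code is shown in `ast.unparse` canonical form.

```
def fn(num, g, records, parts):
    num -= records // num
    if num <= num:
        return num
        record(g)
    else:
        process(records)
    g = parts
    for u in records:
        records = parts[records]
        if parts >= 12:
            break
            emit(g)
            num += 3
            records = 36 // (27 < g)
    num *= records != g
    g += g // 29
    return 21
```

14

Transformed code:
def fn(num, g, records, parts):
    num -= records // num
    if num <= num:
        return num
    else:
        process(records)
    g = parts
    for u in records:
        records = parts[records]
        if parts >= 12:
            break
    num *= records != g
    g += g // 29
    return 21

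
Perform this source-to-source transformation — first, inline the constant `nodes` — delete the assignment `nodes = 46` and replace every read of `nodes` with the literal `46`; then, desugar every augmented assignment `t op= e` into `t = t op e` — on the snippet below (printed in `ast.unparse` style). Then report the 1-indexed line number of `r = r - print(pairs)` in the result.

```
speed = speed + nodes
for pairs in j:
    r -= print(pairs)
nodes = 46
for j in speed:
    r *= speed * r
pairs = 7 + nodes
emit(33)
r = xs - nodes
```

3

Transformed code:
speed = speed + 46
for pairs in j:
    r = r - print(pairs)
for j in speed:
    r = r * (speed * r)
pairs = 7 + 46
emit(33)
r = xs - 46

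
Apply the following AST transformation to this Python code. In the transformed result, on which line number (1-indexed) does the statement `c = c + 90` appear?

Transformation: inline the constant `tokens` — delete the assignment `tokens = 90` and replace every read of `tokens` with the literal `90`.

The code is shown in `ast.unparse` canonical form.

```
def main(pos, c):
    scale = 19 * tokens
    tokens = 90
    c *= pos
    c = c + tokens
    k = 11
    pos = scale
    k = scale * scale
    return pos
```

Transformed code:
def main(pos, c):
    scale = 19 * 90
    c *= pos
    c = c + 90
    k = 11
    pos = scale
    k = scale * scale
    return pos

4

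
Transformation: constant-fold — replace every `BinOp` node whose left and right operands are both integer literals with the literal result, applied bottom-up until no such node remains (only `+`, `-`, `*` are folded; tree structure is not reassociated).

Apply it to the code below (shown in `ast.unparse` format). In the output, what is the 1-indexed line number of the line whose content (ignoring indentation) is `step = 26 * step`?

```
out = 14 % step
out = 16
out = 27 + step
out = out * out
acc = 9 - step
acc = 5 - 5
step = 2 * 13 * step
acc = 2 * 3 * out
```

Transformed code:
out = 14 % step
out = 16
out = 27 + step
out = out * out
acc = 9 - step
acc = 0
step = 26 * step
acc = 6 * out

7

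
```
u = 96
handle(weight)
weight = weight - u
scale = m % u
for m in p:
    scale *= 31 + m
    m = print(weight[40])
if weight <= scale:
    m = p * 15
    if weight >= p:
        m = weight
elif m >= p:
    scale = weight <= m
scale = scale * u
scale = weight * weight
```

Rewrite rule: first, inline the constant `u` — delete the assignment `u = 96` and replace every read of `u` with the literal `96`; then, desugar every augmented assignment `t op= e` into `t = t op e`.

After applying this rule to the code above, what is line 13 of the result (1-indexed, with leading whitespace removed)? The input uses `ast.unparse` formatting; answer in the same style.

scale = scale * 96

Transformed code:
handle(weight)
weight = weight - 96
scale = m % 96
for m in p:
    scale = scale * (31 + m)
    m = print(weight[40])
if weight <= scale:
    m = p * 15
    if weight >= p:
        m = weight
elif m >= p:
    scale = weight <= m
scale = scale * 96
scale = weight * weight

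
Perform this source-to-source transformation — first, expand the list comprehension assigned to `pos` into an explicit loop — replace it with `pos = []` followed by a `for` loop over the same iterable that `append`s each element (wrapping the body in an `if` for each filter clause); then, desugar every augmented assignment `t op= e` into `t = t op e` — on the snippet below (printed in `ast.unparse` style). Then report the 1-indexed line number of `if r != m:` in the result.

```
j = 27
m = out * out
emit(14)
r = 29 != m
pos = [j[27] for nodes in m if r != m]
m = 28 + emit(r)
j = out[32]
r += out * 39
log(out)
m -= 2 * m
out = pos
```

Transformed code:
j = 27
m = out * out
emit(14)
r = 29 != m
pos = []
for nodes in m:
    if r != m:
        pos.append(j[27])
m = 28 + emit(r)
j = out[32]
r = r + out * 39
log(out)
m = m - 2 * m
out = pos

7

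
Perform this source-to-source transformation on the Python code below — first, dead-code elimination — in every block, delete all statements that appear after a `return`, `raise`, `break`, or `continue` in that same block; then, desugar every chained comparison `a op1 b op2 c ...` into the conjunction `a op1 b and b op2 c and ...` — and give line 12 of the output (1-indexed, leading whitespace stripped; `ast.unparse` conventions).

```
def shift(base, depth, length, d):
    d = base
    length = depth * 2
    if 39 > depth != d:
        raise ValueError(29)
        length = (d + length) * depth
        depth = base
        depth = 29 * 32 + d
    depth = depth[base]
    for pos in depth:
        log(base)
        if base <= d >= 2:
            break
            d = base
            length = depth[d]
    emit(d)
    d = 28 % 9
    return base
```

d = 28 % 9

Transformed code:
def shift(base, depth, length, d):
    d = base
    length = depth * 2
    if 39 > depth and depth != d:
        raise ValueError(29)
    depth = depth[base]
    for pos in depth:
        log(base)
        if base <= d and d >= 2:
            break
    emit(d)
    d = 28 % 9
    return base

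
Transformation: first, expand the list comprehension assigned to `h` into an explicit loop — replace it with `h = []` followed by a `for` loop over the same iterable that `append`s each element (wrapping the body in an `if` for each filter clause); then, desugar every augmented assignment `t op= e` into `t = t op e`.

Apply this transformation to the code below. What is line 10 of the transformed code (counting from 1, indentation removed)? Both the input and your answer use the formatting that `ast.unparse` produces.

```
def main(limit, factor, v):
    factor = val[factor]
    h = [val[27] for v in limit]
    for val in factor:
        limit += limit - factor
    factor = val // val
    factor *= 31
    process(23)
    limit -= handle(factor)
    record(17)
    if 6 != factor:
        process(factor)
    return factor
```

Transformed code:
def main(limit, factor, v):
    factor = val[factor]
    h = []
    for v in limit:
        h.append(val[27])
    for val in factor:
        limit = limit + (limit - factor)
    factor = val // val
    factor = factor * 31
    process(23)
    limit = limit - handle(factor)
    record(17)
    if 6 != factor:
        process(factor)
    return factor

process(23)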